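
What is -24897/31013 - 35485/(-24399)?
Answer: 493034402/756686187 ≈ 0.65157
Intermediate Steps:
-24897/31013 - 35485/(-24399) = -24897*1/31013 - 35485*(-1/24399) = -24897/31013 + 35485/24399 = 493034402/756686187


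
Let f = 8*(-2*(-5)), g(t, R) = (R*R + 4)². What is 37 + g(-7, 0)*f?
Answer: 1317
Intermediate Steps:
g(t, R) = (4 + R²)² (g(t, R) = (R² + 4)² = (4 + R²)²)
f = 80 (f = 8*10 = 80)
37 + g(-7, 0)*f = 37 + (4 + 0²)²*80 = 37 + (4 + 0)²*80 = 37 + 4²*80 = 37 + 16*80 = 37 + 1280 = 1317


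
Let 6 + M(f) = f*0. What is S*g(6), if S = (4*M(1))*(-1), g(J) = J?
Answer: 144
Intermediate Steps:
M(f) = -6 (M(f) = -6 + f*0 = -6 + 0 = -6)
S = 24 (S = (4*(-6))*(-1) = -24*(-1) = 24)
S*g(6) = 24*6 = 144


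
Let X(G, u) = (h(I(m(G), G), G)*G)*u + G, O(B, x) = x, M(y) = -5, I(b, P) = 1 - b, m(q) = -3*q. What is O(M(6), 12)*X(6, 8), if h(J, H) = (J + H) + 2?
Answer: 15624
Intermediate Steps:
h(J, H) = 2 + H + J (h(J, H) = (H + J) + 2 = 2 + H + J)
X(G, u) = G + G*u*(3 + 4*G) (X(G, u) = ((2 + G + (1 - (-3)*G))*G)*u + G = ((2 + G + (1 + 3*G))*G)*u + G = ((3 + 4*G)*G)*u + G = (G*(3 + 4*G))*u + G = G*u*(3 + 4*G) + G = G + G*u*(3 + 4*G))
O(M(6), 12)*X(6, 8) = 12*(6*(1 + 8*(3 + 4*6))) = 12*(6*(1 + 8*(3 + 24))) = 12*(6*(1 + 8*27)) = 12*(6*(1 + 216)) = 12*(6*217) = 12*1302 = 15624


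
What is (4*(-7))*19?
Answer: -532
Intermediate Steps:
(4*(-7))*19 = -28*19 = -532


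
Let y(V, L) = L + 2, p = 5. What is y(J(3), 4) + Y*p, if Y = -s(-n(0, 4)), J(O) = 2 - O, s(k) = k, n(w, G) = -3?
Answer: -9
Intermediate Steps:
y(V, L) = 2 + L
Y = -3 (Y = -(-1)*(-3) = -1*3 = -3)
y(J(3), 4) + Y*p = (2 + 4) - 3*5 = 6 - 15 = -9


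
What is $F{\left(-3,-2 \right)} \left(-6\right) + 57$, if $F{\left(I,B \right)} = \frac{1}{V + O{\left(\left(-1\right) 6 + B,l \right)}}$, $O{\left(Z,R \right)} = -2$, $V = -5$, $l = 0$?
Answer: $\frac{405}{7} \approx 57.857$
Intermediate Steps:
$F{\left(I,B \right)} = - \frac{1}{7}$ ($F{\left(I,B \right)} = \frac{1}{-5 - 2} = \frac{1}{-7} = - \frac{1}{7}$)
$F{\left(-3,-2 \right)} \left(-6\right) + 57 = \left(- \frac{1}{7}\right) \left(-6\right) + 57 = \frac{6}{7} + 57 = \frac{405}{7}$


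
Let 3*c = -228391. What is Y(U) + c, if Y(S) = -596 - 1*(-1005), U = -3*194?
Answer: -227164/3 ≈ -75721.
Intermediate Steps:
U = -582
c = -228391/3 (c = (⅓)*(-228391) = -228391/3 ≈ -76130.)
Y(S) = 409 (Y(S) = -596 + 1005 = 409)
Y(U) + c = 409 - 228391/3 = -227164/3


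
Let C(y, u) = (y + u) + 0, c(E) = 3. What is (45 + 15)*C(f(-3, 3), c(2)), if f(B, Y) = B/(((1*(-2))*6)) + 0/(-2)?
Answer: 195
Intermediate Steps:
f(B, Y) = -B/12 (f(B, Y) = B/((-2*6)) + 0*(-½) = B/(-12) + 0 = B*(-1/12) + 0 = -B/12 + 0 = -B/12)
C(y, u) = u + y (C(y, u) = (u + y) + 0 = u + y)
(45 + 15)*C(f(-3, 3), c(2)) = (45 + 15)*(3 - 1/12*(-3)) = 60*(3 + ¼) = 60*(13/4) = 195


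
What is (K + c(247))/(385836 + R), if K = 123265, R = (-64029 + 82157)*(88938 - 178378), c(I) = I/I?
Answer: -5603/73681022 ≈ -7.6044e-5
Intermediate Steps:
c(I) = 1
R = -1621368320 (R = 18128*(-89440) = -1621368320)
(K + c(247))/(385836 + R) = (123265 + 1)/(385836 - 1621368320) = 123266/(-1620982484) = 123266*(-1/1620982484) = -5603/73681022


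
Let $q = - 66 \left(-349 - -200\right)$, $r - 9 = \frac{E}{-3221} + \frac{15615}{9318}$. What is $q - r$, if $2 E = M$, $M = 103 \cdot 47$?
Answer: $\frac{49142119109}{5002213} \approx 9824.1$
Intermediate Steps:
$M = 4841$
$E = \frac{4841}{2}$ ($E = \frac{1}{2} \cdot 4841 = \frac{4841}{2} \approx 2420.5$)
$r = \frac{49643533}{5002213}$ ($r = 9 + \left(\frac{4841}{2 \left(-3221\right)} + \frac{15615}{9318}\right) = 9 + \left(\frac{4841}{2} \left(- \frac{1}{3221}\right) + 15615 \cdot \frac{1}{9318}\right) = 9 + \left(- \frac{4841}{6442} + \frac{5205}{3106}\right) = 9 + \frac{4623616}{5002213} = \frac{49643533}{5002213} \approx 9.9243$)
$q = 9834$ ($q = - 66 \left(-349 + 200\right) = \left(-66\right) \left(-149\right) = 9834$)
$q - r = 9834 - \frac{49643533}{5002213} = \frac{49142119109}{5002213}$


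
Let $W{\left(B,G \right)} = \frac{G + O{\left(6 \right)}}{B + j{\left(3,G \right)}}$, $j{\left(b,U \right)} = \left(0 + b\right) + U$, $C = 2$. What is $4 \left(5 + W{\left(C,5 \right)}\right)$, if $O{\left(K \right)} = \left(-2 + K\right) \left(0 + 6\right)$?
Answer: $\frac{158}{5} \approx 31.6$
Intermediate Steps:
$j{\left(b,U \right)} = U + b$ ($j{\left(b,U \right)} = b + U = U + b$)
$O{\left(K \right)} = -12 + 6 K$ ($O{\left(K \right)} = \left(-2 + K\right) 6 = -12 + 6 K$)
$W{\left(B,G \right)} = \frac{24 + G}{3 + B + G}$ ($W{\left(B,G \right)} = \frac{G + \left(-12 + 6 \cdot 6\right)}{B + \left(G + 3\right)} = \frac{G + \left(-12 + 36\right)}{B + \left(3 + G\right)} = \frac{G + 24}{3 + B + G} = \frac{24 + G}{3 + B + G}$)
$4 \left(5 + W{\left(C,5 \right)}\right) = 4 \left(5 + \frac{24 + 5}{3 + 2 + 5}\right) = 4 \left(5 + \frac{1}{10} \cdot 29\right) = 4 \left(5 + \frac{29}{10}\right) = 4 \cdot \frac{79}{10} = \frac{158}{5}$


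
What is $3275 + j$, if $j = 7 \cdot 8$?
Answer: $3331$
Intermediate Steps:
$j = 56$
$3275 + j = 3275 + 56 = 3331$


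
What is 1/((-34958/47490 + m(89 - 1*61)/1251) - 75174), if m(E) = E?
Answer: -9901665/744354831833 ≈ -1.3302e-5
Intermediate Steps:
1/((-34958/47490 + m(89 - 1*61)/1251) - 75174) = 1/((-34958/47490 + (89 - 1*61)/1251) - 75174) = 1/((-34958*1/47490 + (89 - 61)*(1/1251)) - 75174) = 1/((-17479/23745 + 28*(1/1251)) - 75174) = 1/((-17479/23745 + 28/1251) - 75174) = 1/(-7067123/9901665 - 75174) = 1/(-744354831833/9901665) = -9901665/744354831833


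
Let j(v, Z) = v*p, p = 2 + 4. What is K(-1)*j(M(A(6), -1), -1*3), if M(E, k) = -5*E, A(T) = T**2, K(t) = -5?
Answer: 5400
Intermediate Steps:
p = 6
j(v, Z) = 6*v (j(v, Z) = v*6 = 6*v)
K(-1)*j(M(A(6), -1), -1*3) = -30*(-5*6**2) = -30*(-5*36) = -30*(-180) = -5*(-1080) = 5400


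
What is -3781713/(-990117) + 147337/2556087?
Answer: 1090252033940/281202799131 ≈ 3.8771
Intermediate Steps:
-3781713/(-990117) + 147337/2556087 = -3781713*(-1/990117) + 147337*(1/2556087) = 1260571/330039 + 147337/2556087 = 1090252033940/281202799131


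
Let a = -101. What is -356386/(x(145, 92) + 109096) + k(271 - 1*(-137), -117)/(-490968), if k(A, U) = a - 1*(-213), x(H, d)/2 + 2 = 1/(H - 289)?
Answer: -1574877059554/482046068133 ≈ -3.2671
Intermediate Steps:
x(H, d) = -4 + 2/(-289 + H) (x(H, d) = -4 + 2/(H - 289) = -4 + 2/(-289 + H))
k(A, U) = 112 (k(A, U) = -101 - 1*(-213) = -101 + 213 = 112)
-356386/(x(145, 92) + 109096) + k(271 - 1*(-137), -117)/(-490968) = -356386/(2*(579 - 2*145)/(-289 + 145) + 109096) + 112/(-490968) = -356386/(2*(579 - 290)/(-144) + 109096) + 112*(-1/490968) = -356386/(2*(-1/144)*289 + 109096) - 14/61371 = -356386/(-289/72 + 109096) - 14/61371 = -356386/7854623/72 - 14/61371 = -356386*72/7854623 - 14/61371 = -25659792/7854623 - 14/61371 = -1574877059554/482046068133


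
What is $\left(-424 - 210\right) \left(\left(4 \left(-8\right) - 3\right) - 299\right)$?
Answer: $211756$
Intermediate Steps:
$\left(-424 - 210\right) \left(\left(4 \left(-8\right) - 3\right) - 299\right) = - 634 \left(\left(-32 - 3\right) - 299\right) = - 634 \left(-35 - 299\right) = \left(-634\right) \left(-334\right) = 211756$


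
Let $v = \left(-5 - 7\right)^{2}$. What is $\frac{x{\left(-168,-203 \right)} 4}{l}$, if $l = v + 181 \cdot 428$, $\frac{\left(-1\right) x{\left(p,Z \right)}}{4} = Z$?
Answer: $\frac{812}{19403} \approx 0.041849$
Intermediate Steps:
$x{\left(p,Z \right)} = - 4 Z$
$v = 144$ ($v = \left(-12\right)^{2} = 144$)
$l = 77612$ ($l = 144 + 181 \cdot 428 = 144 + 77468 = 77612$)
$\frac{x{\left(-168,-203 \right)} 4}{l} = \frac{\left(-4\right) \left(-203\right) 4}{77612} = 812 \cdot 4 \cdot \frac{1}{77612} = 3248 \cdot \frac{1}{77612} = \frac{812}{19403}$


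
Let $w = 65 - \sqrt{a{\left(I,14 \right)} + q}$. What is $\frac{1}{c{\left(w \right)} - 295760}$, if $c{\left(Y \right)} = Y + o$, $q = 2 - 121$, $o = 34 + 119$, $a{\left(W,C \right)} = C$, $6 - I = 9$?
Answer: $\frac{i}{\sqrt{105} - 295542 i} \approx -3.3836 \cdot 10^{-6} + 1.1732 \cdot 10^{-10} i$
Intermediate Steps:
$I = -3$ ($I = 6 - 9 = -3$)
$o = 153$
$q = -119$ ($q = 2 - 121 = -119$)
$w = 65 - i \sqrt{105}$ ($w = 65 - \sqrt{14 - 119} = 65 - \sqrt{-105} = 65 - i \sqrt{105} \approx 65.0 - 10.247 i$)
$c{\left(Y \right)} = 153 + Y$ ($c{\left(Y \right)} = Y + 153 = 153 + Y$)
$\frac{1}{c{\left(w \right)} - 295760} = \frac{1}{\left(153 + \left(65 - i \sqrt{105}\right)\right) - 295760} = \frac{1}{\left(218 - i \sqrt{105}\right) - 295760} = \frac{1}{-295542 - i \sqrt{105}}$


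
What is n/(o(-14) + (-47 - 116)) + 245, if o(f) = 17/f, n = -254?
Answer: 566811/2299 ≈ 246.55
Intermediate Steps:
n/(o(-14) + (-47 - 116)) + 245 = -254/(17/(-14) + (-47 - 116)) + 245 = -254/(17*(-1/14) - 163) + 245 = -254/(-17/14 - 163) + 245 = -254/(-2299/14) + 245 = -14/2299*(-254) + 245 = 3556/2299 + 245 = 566811/2299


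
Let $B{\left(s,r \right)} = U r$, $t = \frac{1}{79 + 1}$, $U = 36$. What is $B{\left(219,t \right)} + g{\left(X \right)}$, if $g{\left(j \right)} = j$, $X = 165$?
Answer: $\frac{3309}{20} \approx 165.45$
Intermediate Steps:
$t = \frac{1}{80} \approx 0.0125$
$B{\left(s,r \right)} = 36 r$
$B{\left(219,t \right)} + g{\left(X \right)} = 36 \cdot \frac{1}{80} + 165 = \frac{9}{20} + 165 = \frac{3309}{20}$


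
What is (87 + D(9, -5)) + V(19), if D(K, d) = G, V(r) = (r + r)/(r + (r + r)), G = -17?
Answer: 212/3 ≈ 70.667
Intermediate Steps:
V(r) = ⅔ (V(r) = (2*r)/(r + 2*r) = (2*r)/((3*r)) = (2*r)*(1/(3*r)) = ⅔)
D(K, d) = -17
(87 + D(9, -5)) + V(19) = (87 - 17) + ⅔ = 70 + ⅔ = 212/3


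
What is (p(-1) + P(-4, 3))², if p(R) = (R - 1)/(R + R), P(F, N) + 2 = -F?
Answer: 9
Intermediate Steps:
P(F, N) = -2 - F
p(R) = (-1 + R)/(2*R) (p(R) = (-1 + R)/((2*R)) = (-1 + R)*(1/(2*R)) = (-1 + R)/(2*R))
(p(-1) + P(-4, 3))² = ((½)*(-1 - 1)/(-1) + (-2 - 1*(-4)))² = ((½)*(-1)*(-2) + (-2 + 4))² = (1 + 2)² = 3² = 9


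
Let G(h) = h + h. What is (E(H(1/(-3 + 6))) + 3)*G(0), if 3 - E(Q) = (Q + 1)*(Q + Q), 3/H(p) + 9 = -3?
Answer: 0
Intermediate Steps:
H(p) = -¼ (H(p) = 3/(-9 - 3) = 3/(-12) = 3*(-1/12) = -¼)
G(h) = 2*h
E(Q) = 3 - 2*Q*(1 + Q) (E(Q) = 3 - (Q + 1)*(Q + Q) = 3 - (1 + Q)*2*Q = 3 - 2*Q*(1 + Q))
(E(H(1/(-3 + 6))) + 3)*G(0) = ((3 - 2*(-¼) - 2*(-¼)²) + 3)*(2*0) = ((3 + ½ - 2*1/16) + 3)*0 = ((3 + ½ - ⅛) + 3)*0 = (27/8 + 3)*0 = (51/8)*0 = 0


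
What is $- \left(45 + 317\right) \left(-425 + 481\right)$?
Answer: $-20272$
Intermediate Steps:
$- \left(45 + 317\right) \left(-425 + 481\right) = - 362 \cdot 56 = \left(-1\right) 20272 = -20272$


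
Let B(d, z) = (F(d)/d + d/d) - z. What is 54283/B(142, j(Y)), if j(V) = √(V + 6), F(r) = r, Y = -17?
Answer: 108566/15 + 54283*I*√11/15 ≈ 7237.7 + 12002.0*I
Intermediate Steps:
j(V) = √(6 + V)
B(d, z) = 2 - z (B(d, z) = (d/d + d/d) - z = (1 + 1) - z = 2 - z)
54283/B(142, j(Y)) = 54283/(2 - √(6 - 17)) = 54283/(2 - √(-11)) = 54283/(2 - I*√11)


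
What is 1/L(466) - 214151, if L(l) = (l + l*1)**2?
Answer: -186016698223/868624 ≈ -2.1415e+5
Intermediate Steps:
L(l) = 4*l**2 (L(l) = (l + l)**2 = (2*l)**2 = 4*l**2)
1/L(466) - 214151 = 1/(4*466**2) - 214151 = 1/(4*217156) - 214151 = 1/868624 - 214151 = -186016698223/868624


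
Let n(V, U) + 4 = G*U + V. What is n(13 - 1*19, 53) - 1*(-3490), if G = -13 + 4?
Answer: 3003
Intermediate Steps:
G = -9
n(V, U) = -4 + V - 9*U (n(V, U) = -4 + (-9*U + V) = -4 + (V - 9*U) = -4 + V - 9*U)
n(13 - 1*19, 53) - 1*(-3490) = (-4 + (13 - 1*19) - 9*53) - 1*(-3490) = (-4 + (13 - 19) - 477) + 3490 = (-4 - 6 - 477) + 3490 = -487 + 3490 = 3003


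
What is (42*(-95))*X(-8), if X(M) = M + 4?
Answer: 15960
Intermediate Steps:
X(M) = 4 + M
(42*(-95))*X(-8) = (42*(-95))*(4 - 8) = -3990*(-4) = 15960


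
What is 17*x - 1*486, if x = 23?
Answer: -95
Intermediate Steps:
17*x - 1*486 = 17*23 - 1*486 = 391 - 486 = -95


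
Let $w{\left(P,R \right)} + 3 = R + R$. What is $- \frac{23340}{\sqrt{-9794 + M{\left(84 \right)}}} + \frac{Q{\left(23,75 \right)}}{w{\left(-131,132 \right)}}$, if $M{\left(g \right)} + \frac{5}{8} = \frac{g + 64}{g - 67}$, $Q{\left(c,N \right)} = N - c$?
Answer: $\frac{52}{261} + \frac{9336 i \sqrt{45250090}}{266177} \approx 0.19923 + 235.94 i$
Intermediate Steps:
$M{\left(g \right)} = - \frac{5}{8} + \frac{64 + g}{-67 + g}$ ($M{\left(g \right)} = - \frac{5}{8} + \frac{g + 64}{g - 67} = - \frac{5}{8} + \frac{64 + g}{-67 + g}$)
$w{\left(P,R \right)} = -3 + 2 R$ ($w{\left(P,R \right)} = -3 + \left(R + R\right) = -3 + 2 R$)
$- \frac{23340}{\sqrt{-9794 + M{\left(84 \right)}}} + \frac{Q{\left(23,75 \right)}}{w{\left(-131,132 \right)}} = - \frac{23340}{\sqrt{-9794 + \frac{847 + 3 \cdot 84}{8 \left(-67 + 84\right)}}} + \frac{75 - 23}{-3 + 2 \cdot 132} = - \frac{23340}{\sqrt{-9794 + \frac{847 + 252}{8 \cdot 17}}} + \frac{75 - 23}{-3 + 264} = - \frac{23340}{\sqrt{-9794 + \frac{1}{8} \cdot \frac{1}{17} \cdot 1099}} + \frac{52}{261} = - \frac{23340}{\sqrt{-9794 + \frac{1099}{136}}} + 52 \cdot \frac{1}{261} = - \frac{23340}{\sqrt{- \frac{1330885}{136}}} + \frac{52}{261} = - \frac{23340}{\frac{1}{68} i \sqrt{45250090}} + \frac{52}{261} = - 23340 \left(- \frac{2 i \sqrt{45250090}}{1330885}\right) + \frac{52}{261} = \frac{9336 i \sqrt{45250090}}{266177} + \frac{52}{261} = \frac{52}{261} + \frac{9336 i \sqrt{45250090}}{266177}$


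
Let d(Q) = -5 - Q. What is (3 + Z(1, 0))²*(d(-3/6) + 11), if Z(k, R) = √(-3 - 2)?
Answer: 26 + 39*I*√5 ≈ 26.0 + 87.207*I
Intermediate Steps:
Z(k, R) = I*√5 (Z(k, R) = √(-5) = I*√5)
(3 + Z(1, 0))²*(d(-3/6) + 11) = (3 + I*√5)²*((-5 - (-3)/6) + 11) = (3 + I*√5)²*((-5 - 1*(-½)) + 11) = (3 + I*√5)²*((-5 + ½) + 11) = (3 + I*√5)²*(-9/2 + 11) = (3 + I*√5)²*(13/2) = 13*(3 + I*√5)²/2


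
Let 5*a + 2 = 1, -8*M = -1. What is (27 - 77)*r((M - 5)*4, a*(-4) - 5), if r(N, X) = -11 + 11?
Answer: 0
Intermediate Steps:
M = ⅛ (M = -⅛*(-1) = ⅛ ≈ 0.12500)
a = -⅕ (a = -⅖ + (⅕)*1 = -⅖ + ⅕ = -⅕ ≈ -0.20000)
r(N, X) = 0
(27 - 77)*r((M - 5)*4, a*(-4) - 5) = (27 - 77)*0 = -50*0 = 0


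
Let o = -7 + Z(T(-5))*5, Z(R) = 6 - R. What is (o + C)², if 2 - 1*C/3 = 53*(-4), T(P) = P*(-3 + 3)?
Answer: 442225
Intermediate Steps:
T(P) = 0 (T(P) = P*0 = 0)
C = 642 (C = 6 - 159*(-4) = 6 - 3*(-212) = 6 + 636 = 642)
o = 23 (o = -7 + (6 - 1*0)*5 = -7 + (6 + 0)*5 = -7 + 6*5 = -7 + 30 = 23)
(o + C)² = (23 + 642)² = 665² = 442225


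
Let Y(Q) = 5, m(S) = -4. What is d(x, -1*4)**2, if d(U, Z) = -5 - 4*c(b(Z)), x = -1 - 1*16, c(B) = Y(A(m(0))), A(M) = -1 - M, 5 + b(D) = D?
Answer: 625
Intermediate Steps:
b(D) = -5 + D
c(B) = 5
x = -17 (x = -1 - 16 = -17)
d(U, Z) = -25 (d(U, Z) = -5 - 4*5 = -5 - 20 = -25)
d(x, -1*4)**2 = (-25)**2 = 625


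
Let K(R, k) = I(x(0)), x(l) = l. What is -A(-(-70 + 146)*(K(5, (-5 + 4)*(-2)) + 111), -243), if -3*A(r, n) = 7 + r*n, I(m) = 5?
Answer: 2142295/3 ≈ 7.1410e+5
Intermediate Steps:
K(R, k) = 5
A(r, n) = -7/3 - n*r/3 (A(r, n) = -(7 + r*n)/3 = -(7 + n*r)/3 = -7/3 - n*r/3)
-A(-(-70 + 146)*(K(5, (-5 + 4)*(-2)) + 111), -243) = -(-7/3 - ⅓*(-243)*(-(-70 + 146)*(5 + 111))) = -(-7/3 - ⅓*(-243)*(-76*116)) = -(-7/3 - ⅓*(-243)*(-1*8816)) = -(-7/3 - ⅓*(-243)*(-8816)) = -(-7/3 - 714096) = -1*(-2142295/3) = 2142295/3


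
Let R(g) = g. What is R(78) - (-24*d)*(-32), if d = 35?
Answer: -26802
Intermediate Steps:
R(78) - (-24*d)*(-32) = 78 - (-24*35)*(-32) = 78 - (-840)*(-32) = 78 - 1*26880 = 78 - 26880 = -26802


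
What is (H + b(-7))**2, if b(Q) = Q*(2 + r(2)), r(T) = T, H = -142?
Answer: 28900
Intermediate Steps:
b(Q) = 4*Q (b(Q) = Q*(2 + 2) = Q*4 = 4*Q)
(H + b(-7))**2 = (-142 + 4*(-7))**2 = (-142 - 28)**2 = (-170)**2 = 28900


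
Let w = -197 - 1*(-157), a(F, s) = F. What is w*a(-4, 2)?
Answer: 160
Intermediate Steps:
w = -40 (w = -197 + 157 = -40)
w*a(-4, 2) = -40*(-4) = 160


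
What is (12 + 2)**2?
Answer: 196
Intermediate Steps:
(12 + 2)**2 = 14**2 = 196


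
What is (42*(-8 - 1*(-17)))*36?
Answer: 13608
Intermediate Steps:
(42*(-8 - 1*(-17)))*36 = (42*(-8 + 17))*36 = (42*9)*36 = 378*36 = 13608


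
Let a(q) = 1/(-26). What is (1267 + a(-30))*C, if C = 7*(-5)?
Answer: -1152935/26 ≈ -44344.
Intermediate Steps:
a(q) = -1/26
C = -35
(1267 + a(-30))*C = (1267 - 1/26)*(-35) = (32941/26)*(-35) = -1152935/26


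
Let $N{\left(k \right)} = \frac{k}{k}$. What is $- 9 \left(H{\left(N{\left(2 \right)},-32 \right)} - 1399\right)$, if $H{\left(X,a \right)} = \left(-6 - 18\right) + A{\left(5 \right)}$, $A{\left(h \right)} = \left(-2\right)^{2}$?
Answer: $12771$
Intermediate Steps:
$A{\left(h \right)} = 4$
$N{\left(k \right)} = 1$
$H{\left(X,a \right)} = -20$ ($H{\left(X,a \right)} = \left(-6 - 18\right) + 4 = -24 + 4 = -20$)
$- 9 \left(H{\left(N{\left(2 \right)},-32 \right)} - 1399\right) = - 9 \left(-20 - 1399\right) = \left(-9\right) \left(-1419\right) = 12771$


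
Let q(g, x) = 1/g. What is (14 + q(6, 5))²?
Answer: 7225/36 ≈ 200.69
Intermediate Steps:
(14 + q(6, 5))² = (14 + 1/6)² = (14 + ⅙)² = (85/6)² = 7225/36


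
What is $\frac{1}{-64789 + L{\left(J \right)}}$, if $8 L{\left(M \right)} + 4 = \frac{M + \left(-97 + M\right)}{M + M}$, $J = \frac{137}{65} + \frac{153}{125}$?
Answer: $- \frac{86624}{5612472445} \approx -1.5434 \cdot 10^{-5}$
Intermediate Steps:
$J = \frac{5414}{1625}$ ($J = 137 \cdot \frac{1}{65} + 153 \cdot \frac{1}{125} = \frac{137}{65} + \frac{153}{125} = \frac{5414}{1625} \approx 3.3317$)
$L{\left(M \right)} = - \frac{1}{2} + \frac{-97 + 2 M}{16 M}$ ($L{\left(M \right)} = - \frac{1}{2} + \frac{\left(M + \left(-97 + M\right)\right) \frac{1}{M + M}}{8} = - \frac{1}{2} + \frac{\left(-97 + 2 M\right) \frac{1}{2 M}}{8} = - \frac{1}{2} + \frac{\frac{1}{2} \frac{1}{M} \left(-97 + 2 M\right)}{8} = - \frac{1}{2} + \frac{-97 + 2 M}{16 M}$)
$\frac{1}{-64789 + L{\left(J \right)}} = \frac{1}{-64789 + \frac{-97 - \frac{32484}{1625}}{16 \cdot \frac{5414}{1625}}} = \frac{1}{-64789 + \frac{1}{16} \cdot \frac{1625}{5414} \left(-97 - \frac{32484}{1625}\right)} = \frac{1}{-64789 + \frac{1}{16} \cdot \frac{1625}{5414} \left(- \frac{190109}{1625}\right)} = \frac{1}{-64789 - \frac{190109}{86624}} = \frac{1}{- \frac{5612472445}{86624}} = - \frac{86624}{5612472445}$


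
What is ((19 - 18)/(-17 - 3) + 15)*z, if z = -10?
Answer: -299/2 ≈ -149.50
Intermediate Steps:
((19 - 18)/(-17 - 3) + 15)*z = ((19 - 18)/(-17 - 3) + 15)*(-10) = (1/(-20) + 15)*(-10) = (1*(-1/20) + 15)*(-10) = (-1/20 + 15)*(-10) = (299/20)*(-10) = -299/2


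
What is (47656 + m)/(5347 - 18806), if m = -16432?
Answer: -31224/13459 ≈ -2.3199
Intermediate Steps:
(47656 + m)/(5347 - 18806) = (47656 - 16432)/(5347 - 18806) = 31224/(-13459) = 31224*(-1/13459) = -31224/13459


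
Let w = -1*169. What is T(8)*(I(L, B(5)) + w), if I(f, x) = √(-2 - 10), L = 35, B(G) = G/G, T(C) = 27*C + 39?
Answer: -43095 + 510*I*√3 ≈ -43095.0 + 883.35*I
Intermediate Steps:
T(C) = 39 + 27*C
w = -169
B(G) = 1
I(f, x) = 2*I*√3 (I(f, x) = √(-12) = 2*I*√3)
T(8)*(I(L, B(5)) + w) = (39 + 27*8)*(2*I*√3 - 169) = (39 + 216)*(-169 + 2*I*√3) = 255*(-169 + 2*I*√3) = -43095 + 510*I*√3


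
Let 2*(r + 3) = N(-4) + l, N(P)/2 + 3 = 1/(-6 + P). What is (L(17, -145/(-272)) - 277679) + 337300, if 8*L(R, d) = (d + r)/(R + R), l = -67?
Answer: 22054947189/369920 ≈ 59621.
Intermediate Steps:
N(P) = -6 + 2/(-6 + P)
r = -198/5 (r = -3 + (2*(19 - 3*(-4))/(-6 - 4) - 67)/2 = -3 + (2*(19 + 12)/(-10) - 67)/2 = -3 + (2*(-⅒)*31 - 67)/2 = -3 + (-31/5 - 67)/2 = -3 + (½)*(-366/5) = -3 - 183/5 = -198/5 ≈ -39.600)
L(R, d) = (-198/5 + d)/(16*R) (L(R, d) = ((d - 198/5)/(R + R))/8 = ((-198/5 + d)/((2*R)))/8 = ((-198/5 + d)*(1/(2*R)))/8 = ((-198/5 + d)/(2*R))/8 = (-198/5 + d)/(16*R))
(L(17, -145/(-272)) - 277679) + 337300 = ((1/80)*(-198 + 5*(-145/(-272)))/17 - 277679) + 337300 = ((1/80)*(1/17)*(-198 + 5*(-145*(-1/272))) - 277679) + 337300 = ((1/80)*(1/17)*(-198 + 5*(145/272)) - 277679) + 337300 = ((1/80)*(1/17)*(-198 + 725/272) - 277679) + 337300 = ((1/80)*(1/17)*(-53131/272) - 277679) + 337300 = (-53131/369920 - 277679) + 337300 = -102719068811/369920 + 337300 = 22054947189/369920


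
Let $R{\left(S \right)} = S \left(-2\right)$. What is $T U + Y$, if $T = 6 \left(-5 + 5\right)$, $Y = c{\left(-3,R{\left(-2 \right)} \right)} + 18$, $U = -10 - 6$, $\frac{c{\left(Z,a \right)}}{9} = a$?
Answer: $54$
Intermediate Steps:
$R{\left(S \right)} = - 2 S$
$c{\left(Z,a \right)} = 9 a$
$U = -16$ ($U = -10 - 6 = -16$)
$Y = 54$ ($Y = 9 \left(\left(-2\right) \left(-2\right)\right) + 18 = 9 \cdot 4 + 18 = 36 + 18 = 54$)
$T = 0$ ($T = 6 \cdot 0 = 0$)
$T U + Y = 0 \left(-16\right) + 54 = 0 + 54 = 54$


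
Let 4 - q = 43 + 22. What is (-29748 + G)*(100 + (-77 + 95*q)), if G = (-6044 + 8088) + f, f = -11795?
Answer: 227988228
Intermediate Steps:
q = -61 (q = 4 - (43 + 22) = 4 - 1*65 = 4 - 65 = -61)
G = -9751 (G = (-6044 + 8088) - 11795 = 2044 - 11795 = -9751)
(-29748 + G)*(100 + (-77 + 95*q)) = (-29748 - 9751)*(100 + (-77 + 95*(-61))) = -39499*(100 + (-77 - 5795)) = -39499*(100 - 5872) = -39499*(-5772) = 227988228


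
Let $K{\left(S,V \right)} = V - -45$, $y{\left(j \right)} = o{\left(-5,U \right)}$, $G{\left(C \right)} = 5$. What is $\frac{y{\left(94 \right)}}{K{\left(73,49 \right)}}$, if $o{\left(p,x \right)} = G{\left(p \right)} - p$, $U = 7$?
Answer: $\frac{5}{47} \approx 0.10638$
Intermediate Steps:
$o{\left(p,x \right)} = 5 - p$
$y{\left(j \right)} = 10$ ($y{\left(j \right)} = 5 - -5 = 5 + 5 = 10$)
$K{\left(S,V \right)} = 45 + V$ ($K{\left(S,V \right)} = V + 45 = 45 + V$)
$\frac{y{\left(94 \right)}}{K{\left(73,49 \right)}} = \frac{10}{45 + 49} = \frac{10}{94} = 10 \cdot \frac{1}{94} = \frac{5}{47}$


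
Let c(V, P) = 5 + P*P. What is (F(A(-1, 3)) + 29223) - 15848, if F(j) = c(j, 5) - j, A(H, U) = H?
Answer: 13406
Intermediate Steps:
c(V, P) = 5 + P²
F(j) = 30 - j (F(j) = (5 + 5²) - j = (5 + 25) - j = 30 - j)
(F(A(-1, 3)) + 29223) - 15848 = ((30 - 1*(-1)) + 29223) - 15848 = ((30 + 1) + 29223) - 15848 = (31 + 29223) - 15848 = 29254 - 15848 = 13406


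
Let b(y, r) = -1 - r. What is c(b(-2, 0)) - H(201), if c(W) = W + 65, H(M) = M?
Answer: -137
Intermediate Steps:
c(W) = 65 + W
c(b(-2, 0)) - H(201) = (65 + (-1 - 1*0)) - 1*201 = (65 + (-1 + 0)) - 201 = (65 - 1) - 201 = 64 - 201 = -137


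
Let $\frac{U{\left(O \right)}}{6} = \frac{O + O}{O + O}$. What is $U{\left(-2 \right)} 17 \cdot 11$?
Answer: $1122$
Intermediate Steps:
$U{\left(O \right)} = 6$ ($U{\left(O \right)} = 6 \frac{O + O}{O + O} = 6 \frac{2 O}{2 O} = 6 \cdot 2 O \frac{1}{2 O} = 6 \cdot 1 = 6$)
$U{\left(-2 \right)} 17 \cdot 11 = 6 \cdot 17 \cdot 11 = 102 \cdot 11 = 1122$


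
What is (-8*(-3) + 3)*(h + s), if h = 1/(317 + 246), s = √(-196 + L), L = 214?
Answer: 27/563 + 81*√2 ≈ 114.60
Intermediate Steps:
s = 3*√2 (s = √(-196 + 214) = √18 = 3*√2 ≈ 4.2426)
h = 1/563 ≈ 0.0017762
(-8*(-3) + 3)*(h + s) = (-8*(-3) + 3)*(1/563 + 3*√2) = (24 + 3)*(1/563 + 3*√2) = 27*(1/563 + 3*√2) = 27/563 + 81*√2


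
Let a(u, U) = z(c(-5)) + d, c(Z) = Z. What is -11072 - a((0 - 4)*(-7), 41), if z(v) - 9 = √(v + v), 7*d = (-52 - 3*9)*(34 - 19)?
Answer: -76382/7 - I*√10 ≈ -10912.0 - 3.1623*I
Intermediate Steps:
d = -1185/7 (d = ((-52 - 3*9)*(34 - 19))/7 = ((-52 - 27)*15)/7 = (-79*15)/7 = (⅐)*(-1185) = -1185/7 ≈ -169.29)
z(v) = 9 + √2*√v (z(v) = 9 + √(v + v) = 9 + √(2*v) = 9 + √2*√v)
a(u, U) = -1122/7 + I*√10 (a(u, U) = (9 + √2*√(-5)) - 1185/7 = (9 + √2*(I*√5)) - 1185/7 = (9 + I*√10) - 1185/7 = -1122/7 + I*√10)
-11072 - a((0 - 4)*(-7), 41) = -11072 - (-1122/7 + I*√10) = -11072 + (1122/7 - I*√10) = -76382/7 - I*√10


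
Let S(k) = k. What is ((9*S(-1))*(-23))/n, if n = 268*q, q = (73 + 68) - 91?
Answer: 207/13400 ≈ 0.015448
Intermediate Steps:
q = 50 (q = 141 - 91 = 50)
n = 13400 (n = 268*50 = 13400)
((9*S(-1))*(-23))/n = ((9*(-1))*(-23))/13400 = -9*(-23)*(1/13400) = 207*(1/13400) = 207/13400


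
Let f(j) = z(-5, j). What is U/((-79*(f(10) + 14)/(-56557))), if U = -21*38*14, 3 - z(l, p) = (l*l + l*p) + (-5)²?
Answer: -631854804/1343 ≈ -4.7048e+5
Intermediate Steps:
z(l, p) = -22 - l² - l*p (z(l, p) = 3 - ((l*l + l*p) + (-5)²) = 3 - ((l² + l*p) + 25) = 3 - (25 + l² + l*p) = 3 + (-25 - l² - l*p) = -22 - l² - l*p)
f(j) = -47 + 5*j (f(j) = -22 - 1*(-5)² - 1*(-5)*j = -22 - 1*25 + 5*j = -22 - 25 + 5*j = -47 + 5*j)
U = -11172 (U = -798*14 = -11172)
U/((-79*(f(10) + 14)/(-56557))) = -11172*56557/(79*((-47 + 5*10) + 14)) = -11172*56557/(79*((-47 + 50) + 14)) = -11172*56557/(79*(3 + 14)) = -11172/(-79*17*(-1/56557)) = -11172/((-1343*(-1/56557))) = -11172/1343/56557 = -11172*56557/1343 = -631854804/1343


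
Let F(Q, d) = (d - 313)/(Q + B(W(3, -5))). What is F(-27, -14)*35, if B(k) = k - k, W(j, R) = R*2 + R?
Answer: 3815/9 ≈ 423.89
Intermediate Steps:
W(j, R) = 3*R (W(j, R) = 2*R + R = 3*R)
B(k) = 0
F(Q, d) = (-313 + d)/Q (F(Q, d) = (d - 313)/(Q + 0) = (-313 + d)/Q)
F(-27, -14)*35 = ((-313 - 14)/(-27))*35 = -1/27*(-327)*35 = (109/9)*35 = 3815/9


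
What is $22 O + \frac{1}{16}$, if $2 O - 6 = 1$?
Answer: $\frac{1233}{16} \approx 77.063$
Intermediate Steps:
$O = \frac{7}{2}$ ($O = 3 + \frac{1}{2} \cdot 1 = 3 + \frac{1}{2} = \frac{7}{2} \approx 3.5$)
$22 O + \frac{1}{16} = 22 \cdot \frac{7}{2} + \frac{1}{16} = 77 + \frac{1}{16} = \frac{1233}{16}$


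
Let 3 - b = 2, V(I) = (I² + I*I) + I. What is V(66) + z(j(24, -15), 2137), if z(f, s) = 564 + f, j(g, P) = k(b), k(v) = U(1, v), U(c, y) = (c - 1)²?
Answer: 9342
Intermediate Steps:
V(I) = I + 2*I² (V(I) = (I² + I²) + I = 2*I² + I = I + 2*I²)
b = 1 (b = 3 - 1*2 = 3 - 2 = 1)
U(c, y) = (-1 + c)²
k(v) = 0 (k(v) = (-1 + 1)² = 0² = 0)
j(g, P) = 0
V(66) + z(j(24, -15), 2137) = 66*(1 + 2*66) + (564 + 0) = 66*(1 + 132) + 564 = 66*133 + 564 = 8778 + 564 = 9342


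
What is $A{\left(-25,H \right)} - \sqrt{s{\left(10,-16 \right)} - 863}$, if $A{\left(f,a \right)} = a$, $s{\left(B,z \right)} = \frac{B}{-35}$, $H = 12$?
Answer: $12 - \frac{i \sqrt{42301}}{7} \approx 12.0 - 29.382 i$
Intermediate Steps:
$s{\left(B,z \right)} = - \frac{B}{35}$ ($s{\left(B,z \right)} = B \left(- \frac{1}{35}\right) = - \frac{B}{35}$)
$A{\left(-25,H \right)} - \sqrt{s{\left(10,-16 \right)} - 863} = 12 - \sqrt{\left(- \frac{1}{35}\right) 10 - 863} = 12 - \sqrt{- \frac{2}{7} - 863} = 12 - \sqrt{- \frac{6043}{7}} = 12 - \frac{i \sqrt{42301}}{7}$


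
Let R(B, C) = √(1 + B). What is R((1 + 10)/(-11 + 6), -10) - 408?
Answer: -408 + I*√30/5 ≈ -408.0 + 1.0954*I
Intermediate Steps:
R((1 + 10)/(-11 + 6), -10) - 408 = √(1 + (1 + 10)/(-11 + 6)) - 408 = √(1 + 11/(-5)) - 408 = √(1 + 11*(-⅕)) - 408 = √(1 - 11/5) - 408 = √(-6/5) - 408 = I*√30/5 - 408 = -408 + I*√30/5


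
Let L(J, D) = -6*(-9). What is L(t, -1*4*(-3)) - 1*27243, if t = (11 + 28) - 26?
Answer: -27189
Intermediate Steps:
t = 13 (t = 39 - 26 = 13)
L(J, D) = 54
L(t, -1*4*(-3)) - 1*27243 = 54 - 1*27243 = 54 - 27243 = -27189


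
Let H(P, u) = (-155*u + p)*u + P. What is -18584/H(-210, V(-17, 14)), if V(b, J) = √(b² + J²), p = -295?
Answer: 70047742/282034555 - 274114*√485/282034555 ≈ 0.22696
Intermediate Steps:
V(b, J) = √(J² + b²)
H(P, u) = P + u*(-295 - 155*u) (H(P, u) = (-155*u - 295)*u + P = (-295 - 155*u)*u + P = u*(-295 - 155*u) + P = P + u*(-295 - 155*u))
-18584/H(-210, V(-17, 14)) = -18584/(-210 - 295*√(14² + (-17)²) - 155*(√(14² + (-17)²))²) = -18584/(-210 - 295*√(196 + 289) - 155*(√(196 + 289))²) = -18584/(-210 - 295*√485 - 155*(√485)²) = -18584/(-210 - 295*√485 - 155*485) = -18584/(-210 - 295*√485 - 75175) = -18584/(-75385 - 295*√485)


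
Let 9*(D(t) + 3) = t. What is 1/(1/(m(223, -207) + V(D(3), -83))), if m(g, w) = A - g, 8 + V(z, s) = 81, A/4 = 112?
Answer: 298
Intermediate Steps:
A = 448 (A = 4*112 = 448)
D(t) = -3 + t/9
V(z, s) = 73 (V(z, s) = -8 + 81 = 73)
m(g, w) = 448 - g
1/(1/(m(223, -207) + V(D(3), -83))) = 1/(1/((448 - 1*223) + 73)) = 1/(1/((448 - 223) + 73)) = 1/(1/(225 + 73)) = 1/(1/298) = 298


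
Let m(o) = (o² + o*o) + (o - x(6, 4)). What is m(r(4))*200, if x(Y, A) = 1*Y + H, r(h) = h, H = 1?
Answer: 5800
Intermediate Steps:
x(Y, A) = 1 + Y (x(Y, A) = 1*Y + 1 = Y + 1 = 1 + Y)
m(o) = -7 + o + 2*o² (m(o) = (o² + o*o) + (o - (1 + 6)) = (o² + o²) + (o - 1*7) = 2*o² + (o - 7) = 2*o² + (-7 + o) = -7 + o + 2*o²)
m(r(4))*200 = (-7 + 4 + 2*4²)*200 = (-7 + 4 + 2*16)*200 = (-7 + 4 + 32)*200 = 29*200 = 5800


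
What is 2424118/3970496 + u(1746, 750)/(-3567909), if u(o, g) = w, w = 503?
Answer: 4323517634887/7083184206432 ≈ 0.61039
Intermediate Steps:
u(o, g) = 503
2424118/3970496 + u(1746, 750)/(-3567909) = 2424118/3970496 + 503/(-3567909) = 2424118*(1/3970496) + 503*(-1/3567909) = 1212059/1985248 - 503/3567909 = 4323517634887/7083184206432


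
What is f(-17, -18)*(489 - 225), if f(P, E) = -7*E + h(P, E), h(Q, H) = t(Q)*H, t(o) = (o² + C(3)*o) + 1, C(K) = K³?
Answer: 836352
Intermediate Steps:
t(o) = 1 + o² + 27*o (t(o) = (o² + 3³*o) + 1 = (o² + 27*o) + 1 = 1 + o² + 27*o)
h(Q, H) = H*(1 + Q² + 27*Q) (h(Q, H) = (1 + Q² + 27*Q)*H = H*(1 + Q² + 27*Q))
f(P, E) = -7*E + E*(1 + P² + 27*P)
f(-17, -18)*(489 - 225) = (-18*(-6 + (-17)² + 27*(-17)))*(489 - 225) = -18*(-6 + 289 - 459)*264 = -18*(-176)*264 = 3168*264 = 836352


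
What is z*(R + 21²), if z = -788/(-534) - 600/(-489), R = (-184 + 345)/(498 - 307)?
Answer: 9926355824/8312511 ≈ 1194.1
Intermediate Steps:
R = 161/191 ≈ 0.84293
z = 117622/43521 (z = -788*(-1/534) - 600*(-1/489) = 394/267 + 200/163 = 117622/43521 ≈ 2.7026)
z*(R + 21²) = 117622*(161/191 + 21²)/43521 = 117622*(161/191 + 441)/43521 = (117622/43521)*(84392/191) = 9926355824/8312511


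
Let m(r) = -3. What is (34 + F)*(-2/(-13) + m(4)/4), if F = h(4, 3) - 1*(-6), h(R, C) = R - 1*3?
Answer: -1271/52 ≈ -24.442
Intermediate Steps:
h(R, C) = -3 + R (h(R, C) = R - 3 = -3 + R)
F = 7 (F = (-3 + 4) - 1*(-6) = 1 + 6 = 7)
(34 + F)*(-2/(-13) + m(4)/4) = (34 + 7)*(-2/(-13) - 3/4) = 41*(-2*(-1/13) - 3*¼) = 41*(2/13 - ¾) = 41*(-31/52) = -1271/52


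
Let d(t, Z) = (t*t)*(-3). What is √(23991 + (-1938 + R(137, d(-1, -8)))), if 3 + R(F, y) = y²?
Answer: 3*√2451 ≈ 148.52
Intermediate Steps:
d(t, Z) = -3*t² (d(t, Z) = t²*(-3) = -3*t²)
R(F, y) = -3 + y²
√(23991 + (-1938 + R(137, d(-1, -8)))) = √(23991 + (-1938 + (-3 + (-3*(-1)²)²))) = √(23991 + (-1938 + (-3 + (-3*1)²))) = √(23991 + (-1938 + (-3 + (-3)²))) = √(23991 + (-1938 + (-3 + 9))) = √(23991 + (-1938 + 6)) = √(23991 - 1932) = √22059 = 3*√2451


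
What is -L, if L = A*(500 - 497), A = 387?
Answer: -1161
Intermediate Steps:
L = 1161 (L = 387*(500 - 497) = 387*3 = 1161)
-L = -1*1161 = -1161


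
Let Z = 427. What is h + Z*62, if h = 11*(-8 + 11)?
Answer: 26507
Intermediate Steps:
h = 33 (h = 11*3 = 33)
h + Z*62 = 33 + 427*62 = 33 + 26474 = 26507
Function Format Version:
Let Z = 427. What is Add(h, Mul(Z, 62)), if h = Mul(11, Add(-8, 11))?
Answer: 26507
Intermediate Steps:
h = 33 (h = Mul(11, 3) = 33)
Add(h, Mul(Z, 62)) = Add(33, Mul(427, 62)) = Add(33, 26474) = 26507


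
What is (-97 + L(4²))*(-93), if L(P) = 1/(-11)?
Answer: 99324/11 ≈ 9029.5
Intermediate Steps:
L(P) = -1/11
(-97 + L(4²))*(-93) = (-97 - 1/11)*(-93) = -1068/11*(-93) = 99324/11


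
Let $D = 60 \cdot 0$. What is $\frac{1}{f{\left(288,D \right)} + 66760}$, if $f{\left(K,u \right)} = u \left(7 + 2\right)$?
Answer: $\frac{1}{66760} \approx 1.4979 \cdot 10^{-5}$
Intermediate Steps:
$D = 0$
$f{\left(K,u \right)} = 9 u$ ($f{\left(K,u \right)} = u 9 = 9 u$)
$\frac{1}{f{\left(288,D \right)} + 66760} = \frac{1}{9 \cdot 0 + 66760} = \frac{1}{0 + 66760} = \frac{1}{66760}$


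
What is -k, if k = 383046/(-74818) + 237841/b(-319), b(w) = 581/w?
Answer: 2838379950974/21734629 ≈ 1.3059e+5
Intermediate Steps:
k = -2838379950974/21734629 (k = 383046/(-74818) + 237841/((581/(-319))) = 383046*(-1/74818) + 237841/((581*(-1/319))) = -191523/37409 + 237841/(-581/319) = -191523/37409 + 237841*(-319/581) = -191523/37409 - 75871279/581 = -2838379950974/21734629 ≈ -1.3059e+5)
-k = -1*(-2838379950974/21734629) = 2838379950974/21734629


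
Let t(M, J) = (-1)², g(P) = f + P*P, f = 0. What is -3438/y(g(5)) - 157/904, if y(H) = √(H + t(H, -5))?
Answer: -157/904 - 1719*√26/13 ≈ -674.42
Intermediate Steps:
g(P) = P² (g(P) = 0 + P*P = 0 + P² = P²)
t(M, J) = 1
y(H) = √(1 + H) (y(H) = √(H + 1) = √(1 + H))
-3438/y(g(5)) - 157/904 = -3438/√(1 + 5²) - 157/904 = -3438/√(1 + 25) - 157*1/904 = -3438*√26/26 - 157/904 = -1719*√26/13 - 157/904 = -157/904 - 1719*√26/13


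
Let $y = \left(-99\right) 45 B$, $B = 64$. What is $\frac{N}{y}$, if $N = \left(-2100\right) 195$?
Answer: $\frac{2275}{1584} \approx 1.4362$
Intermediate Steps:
$N = -409500$
$y = -285120$ ($y = \left(-99\right) 45 \cdot 64 = \left(-4455\right) 64 = -285120$)
$\frac{N}{y} = - \frac{409500}{-285120} = \left(-409500\right) \left(- \frac{1}{285120}\right) = \frac{2275}{1584}$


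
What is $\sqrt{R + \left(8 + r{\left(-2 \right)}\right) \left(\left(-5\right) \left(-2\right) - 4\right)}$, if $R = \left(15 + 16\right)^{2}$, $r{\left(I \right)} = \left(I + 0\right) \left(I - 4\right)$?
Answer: $\sqrt{1081} \approx 32.879$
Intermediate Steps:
$r{\left(I \right)} = I \left(-4 + I\right)$
$R = 961$ ($R = 31^{2} = 961$)
$\sqrt{R + \left(8 + r{\left(-2 \right)}\right) \left(\left(-5\right) \left(-2\right) - 4\right)} = \sqrt{961 + \left(8 - 2 \left(-4 - 2\right)\right) \left(\left(-5\right) \left(-2\right) - 4\right)} = \sqrt{961 + \left(8 - -12\right) \left(10 - 4\right)} = \sqrt{961 + \left(8 + 12\right) 6} = \sqrt{961 + 20 \cdot 6} = \sqrt{961 + 120} = \sqrt{1081}$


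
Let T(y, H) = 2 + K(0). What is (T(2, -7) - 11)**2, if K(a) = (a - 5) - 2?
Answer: 256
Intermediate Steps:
K(a) = -7 + a (K(a) = (-5 + a) - 2 = -7 + a)
T(y, H) = -5 (T(y, H) = 2 + (-7 + 0) = 2 - 7 = -5)
(T(2, -7) - 11)**2 = (-5 - 11)**2 = (-16)**2 = 256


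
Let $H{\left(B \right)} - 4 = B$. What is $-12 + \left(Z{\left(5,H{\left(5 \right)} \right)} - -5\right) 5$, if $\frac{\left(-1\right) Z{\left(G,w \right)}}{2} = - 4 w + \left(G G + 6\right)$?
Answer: $63$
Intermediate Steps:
$H{\left(B \right)} = 4 + B$
$Z{\left(G,w \right)} = -12 - 2 G^{2} + 8 w$ ($Z{\left(G,w \right)} = - 2 \left(- 4 w + \left(G G + 6\right)\right) = - 2 \left(- 4 w + \left(G^{2} + 6\right)\right) = - 2 \left(- 4 w + \left(6 + G^{2}\right)\right) = - 2 \left(6 + G^{2} - 4 w\right) = -12 - 2 G^{2} + 8 w$)
$-12 + \left(Z{\left(5,H{\left(5 \right)} \right)} - -5\right) 5 = -12 + \left(\left(-12 - 2 \cdot 5^{2} + 8 \left(4 + 5\right)\right) - -5\right) 5 = -12 + \left(\left(-12 - 50 + 8 \cdot 9\right) + 5\right) 5 = -12 + \left(\left(-12 - 50 + 72\right) + 5\right) 5 = -12 + \left(10 + 5\right) 5 = -12 + 15 \cdot 5 = -12 + 75 = 63$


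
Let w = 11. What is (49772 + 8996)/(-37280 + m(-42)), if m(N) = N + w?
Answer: -58768/37311 ≈ -1.5751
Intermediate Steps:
m(N) = 11 + N (m(N) = N + 11 = 11 + N)
(49772 + 8996)/(-37280 + m(-42)) = (49772 + 8996)/(-37280 + (11 - 42)) = 58768/(-37280 - 31) = 58768/(-37311) = 58768*(-1/37311) = -58768/37311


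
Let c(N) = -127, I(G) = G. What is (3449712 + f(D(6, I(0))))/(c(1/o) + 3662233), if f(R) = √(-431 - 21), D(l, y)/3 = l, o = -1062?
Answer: 82136/87193 + I*√113/1831053 ≈ 0.942 + 5.8055e-6*I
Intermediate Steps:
D(l, y) = 3*l
f(R) = 2*I*√113 (f(R) = √(-452) = 2*I*√113)
(3449712 + f(D(6, I(0))))/(c(1/o) + 3662233) = (3449712 + 2*I*√113)/(-127 + 3662233) = (3449712 + 2*I*√113)/3662106 = (3449712 + 2*I*√113)*(1/3662106) = 82136/87193 + I*√113/1831053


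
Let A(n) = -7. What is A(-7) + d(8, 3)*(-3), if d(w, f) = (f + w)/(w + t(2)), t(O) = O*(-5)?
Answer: 19/2 ≈ 9.5000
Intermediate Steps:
t(O) = -5*O
d(w, f) = (f + w)/(-10 + w) (d(w, f) = (f + w)/(w - 5*2) = (f + w)/(w - 10) = (f + w)/(-10 + w))
A(-7) + d(8, 3)*(-3) = -7 + ((3 + 8)/(-10 + 8))*(-3) = -7 + (11/(-2))*(-3) = -7 - ½*11*(-3) = -7 - 11/2*(-3) = -7 + 33/2 = 19/2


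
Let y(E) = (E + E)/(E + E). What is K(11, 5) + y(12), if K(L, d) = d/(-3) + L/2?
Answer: 29/6 ≈ 4.8333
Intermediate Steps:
K(L, d) = L/2 - d/3 (K(L, d) = d*(-⅓) + L*(½) = -d/3 + L/2 = L/2 - d/3)
y(E) = 1 (y(E) = (2*E)/((2*E)) = (2*E)*(1/(2*E)) = 1)
K(11, 5) + y(12) = ((½)*11 - ⅓*5) + 1 = (11/2 - 5/3) + 1 = 23/6 + 1 = 29/6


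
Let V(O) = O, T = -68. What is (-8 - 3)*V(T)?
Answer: 748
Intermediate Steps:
(-8 - 3)*V(T) = (-8 - 3)*(-68) = -11*(-68) = 748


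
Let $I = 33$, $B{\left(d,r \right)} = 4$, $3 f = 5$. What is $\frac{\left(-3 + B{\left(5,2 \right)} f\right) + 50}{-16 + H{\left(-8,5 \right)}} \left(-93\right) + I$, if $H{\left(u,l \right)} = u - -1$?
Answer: $250$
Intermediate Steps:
$f = \frac{5}{3}$ ($f = \frac{1}{3} \cdot 5 = \frac{5}{3} \approx 1.6667$)
$H{\left(u,l \right)} = 1 + u$ ($H{\left(u,l \right)} = u + 1 = 1 + u$)
$\frac{\left(-3 + B{\left(5,2 \right)} f\right) + 50}{-16 + H{\left(-8,5 \right)}} \left(-93\right) + I = \frac{\left(-3 + 4 \cdot \frac{5}{3}\right) + 50}{-16 + \left(1 - 8\right)} \left(-93\right) + 33 = \frac{\left(-3 + \frac{20}{3}\right) + 50}{-16 - 7} \left(-93\right) + 33 = \frac{\frac{11}{3} + 50}{-23} \left(-93\right) + 33 = \frac{161}{3} \left(- \frac{1}{23}\right) \left(-93\right) + 33 = \left(- \frac{7}{3}\right) \left(-93\right) + 33 = 217 + 33 = 250$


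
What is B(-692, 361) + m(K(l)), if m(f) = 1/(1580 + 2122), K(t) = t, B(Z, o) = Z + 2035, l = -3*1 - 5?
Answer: 4971787/3702 ≈ 1343.0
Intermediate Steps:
l = -8 (l = -3 - 5 = -8)
B(Z, o) = 2035 + Z
m(f) = 1/3702
B(-692, 361) + m(K(l)) = (2035 - 692) + 1/3702 = 1343 + 1/3702 = 4971787/3702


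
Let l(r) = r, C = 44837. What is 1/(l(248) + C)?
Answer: 1/45085 ≈ 2.2180e-5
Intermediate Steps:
1/(l(248) + C) = 1/(248 + 44837) = 1/45085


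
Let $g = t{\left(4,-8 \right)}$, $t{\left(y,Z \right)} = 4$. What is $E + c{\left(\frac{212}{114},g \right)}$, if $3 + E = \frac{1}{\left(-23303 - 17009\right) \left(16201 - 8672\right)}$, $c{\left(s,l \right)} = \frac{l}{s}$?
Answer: $- \frac{13657907213}{16085979544} \approx -0.84906$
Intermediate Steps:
$g = 4$
$E = - \frac{910527145}{303509048}$ ($E = -3 + \frac{1}{\left(-23303 - 17009\right) \left(16201 - 8672\right)} = -3 + \frac{1}{\left(-40312\right) 7529} = -3 + \frac{1}{-303509048} = -3 - \frac{1}{303509048} = - \frac{910527145}{303509048} \approx -3.0$)
$E + c{\left(\frac{212}{114},g \right)} = - \frac{910527145}{303509048} + \frac{4}{212 \cdot \frac{1}{114}} = - \frac{910527145}{303509048} + \frac{4}{\frac{106}{57}} = - \frac{910527145}{303509048} + 4 \cdot \frac{57}{106} = - \frac{910527145}{303509048} + \frac{114}{53} = - \frac{13657907213}{16085979544}$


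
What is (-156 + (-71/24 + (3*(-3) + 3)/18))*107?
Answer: -409061/24 ≈ -17044.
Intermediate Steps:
(-156 + (-71/24 + (3*(-3) + 3)/18))*107 = (-156 + (-71*1/24 + (-9 + 3)*(1/18)))*107 = (-156 + (-71/24 - 6*1/18))*107 = (-156 + (-71/24 - ⅓))*107 = (-156 - 79/24)*107 = -3823/24*107 = -409061/24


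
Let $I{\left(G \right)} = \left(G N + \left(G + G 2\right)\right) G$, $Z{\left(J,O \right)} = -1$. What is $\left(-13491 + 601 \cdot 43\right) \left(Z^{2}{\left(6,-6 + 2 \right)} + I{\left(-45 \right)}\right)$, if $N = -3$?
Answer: $12352$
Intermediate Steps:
$I{\left(G \right)} = 0$ ($I{\left(G \right)} = \left(G \left(-3\right) + \left(G + G 2\right)\right) G = \left(- 3 G + \left(G + 2 G\right)\right) G = \left(- 3 G + 3 G\right) G = 0 G = 0$)
$\left(-13491 + 601 \cdot 43\right) \left(Z^{2}{\left(6,-6 + 2 \right)} + I{\left(-45 \right)}\right) = \left(-13491 + 601 \cdot 43\right) \left(\left(-1\right)^{2} + 0\right) = \left(-13491 + 25843\right) \left(1 + 0\right) = 12352 \cdot 1 = 12352$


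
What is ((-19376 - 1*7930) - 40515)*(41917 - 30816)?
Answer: -752880921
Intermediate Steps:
((-19376 - 1*7930) - 40515)*(41917 - 30816) = ((-19376 - 7930) - 40515)*11101 = (-27306 - 40515)*11101 = -67821*11101 = -752880921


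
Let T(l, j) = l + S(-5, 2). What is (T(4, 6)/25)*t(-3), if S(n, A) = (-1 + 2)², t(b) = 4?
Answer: ⅘ ≈ 0.80000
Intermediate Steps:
S(n, A) = 1 (S(n, A) = 1² = 1)
T(l, j) = 1 + l (T(l, j) = l + 1 = 1 + l)
(T(4, 6)/25)*t(-3) = ((1 + 4)/25)*4 = (5*(1/25))*4 = (⅕)*4 = ⅘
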